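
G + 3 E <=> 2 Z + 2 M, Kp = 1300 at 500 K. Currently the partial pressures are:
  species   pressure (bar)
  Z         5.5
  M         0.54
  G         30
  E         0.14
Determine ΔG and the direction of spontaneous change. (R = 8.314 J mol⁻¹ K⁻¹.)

ΔG = -10.4 kJ/mol; the forward reaction is spontaneous

Qp = P(Z)²·P(M)² / (P(G)·P(E)³) = (5.5)²·(0.54)² / ((30)·(0.14)³) = 107
ΔG = RT ln(Qp/Kp) = (8.314 J mol⁻¹ K⁻¹)(500 K) × ln(107/1300)
   = (4.157 kJ/mol)(-2.497) = -10.4 kJ/mol
ΔG < 0, so the forward reaction is spontaneous (proceeds forward).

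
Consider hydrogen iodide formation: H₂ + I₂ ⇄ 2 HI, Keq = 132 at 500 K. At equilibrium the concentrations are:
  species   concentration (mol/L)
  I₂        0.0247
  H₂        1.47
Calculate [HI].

[HI] = 2.19 mol/L

At equilibrium, Keq = [HI]² / ([H₂]·[I₂]) = 132.
([HI])² / ((1.47)·(0.0247)) = 132
[HI]² = 4.79 ⇒ [HI] = 2.19 mol/L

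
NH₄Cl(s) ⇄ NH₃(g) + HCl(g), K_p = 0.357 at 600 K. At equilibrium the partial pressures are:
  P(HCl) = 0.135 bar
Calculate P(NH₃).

P(NH₃) = 2.64 bar

(NH₄Cl is a pure solid — omitted from K_p.)
At equilibrium, K_p = P(NH₃)·P(HCl) = 0.357.
(P(NH₃))·(0.135) = 0.357
P(NH₃) = 2.64 bar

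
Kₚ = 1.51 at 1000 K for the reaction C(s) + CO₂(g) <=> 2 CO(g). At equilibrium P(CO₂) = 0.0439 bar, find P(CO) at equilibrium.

P(CO) = 0.257 bar

(C is a pure solid — omitted from Kₚ.)
At equilibrium, Kₚ = P(CO)² / P(CO₂) = 1.51.
(P(CO))² / (0.0439) = 1.51
P(CO)² = 0.0663 ⇒ P(CO) = 0.257 bar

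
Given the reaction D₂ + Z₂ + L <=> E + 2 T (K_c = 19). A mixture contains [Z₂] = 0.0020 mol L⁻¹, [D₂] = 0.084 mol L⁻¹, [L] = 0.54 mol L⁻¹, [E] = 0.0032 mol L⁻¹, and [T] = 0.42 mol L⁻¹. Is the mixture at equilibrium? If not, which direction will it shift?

no; Q < K, reaction proceeds forward

Q_c = [E]·[T]² / ([D₂]·[Z₂]·[L]) = (0.0032)·(0.42)² / ((0.084)·(0.0020)·(0.54)) = 6.2
Q_c = 6.2 < K_c = 19: net forward reaction.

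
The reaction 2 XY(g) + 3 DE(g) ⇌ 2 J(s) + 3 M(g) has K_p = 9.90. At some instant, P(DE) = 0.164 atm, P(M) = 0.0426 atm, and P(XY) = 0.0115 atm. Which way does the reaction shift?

(J is a pure solid — omitted from Q_p.)
Q_p = P(M)³ / (P(XY)²·P(DE)³) = (0.0426)³ / ((0.0115)²·(0.164)³) = 133
Q_p = 133 > K_p = 9.90, so the reverse reaction proceeds.

in the reverse direction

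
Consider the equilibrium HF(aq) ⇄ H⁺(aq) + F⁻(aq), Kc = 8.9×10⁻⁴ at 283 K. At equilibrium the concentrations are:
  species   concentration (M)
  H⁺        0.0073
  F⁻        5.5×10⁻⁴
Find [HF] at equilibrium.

[HF] = 0.0045 M

At equilibrium, Kc = [H⁺]·[F⁻] / [HF] = 8.9×10⁻⁴.
(0.0073)·(5.5×10⁻⁴) / ([HF]) = 8.9×10⁻⁴
[HF] = 0.00451 = 0.0045 M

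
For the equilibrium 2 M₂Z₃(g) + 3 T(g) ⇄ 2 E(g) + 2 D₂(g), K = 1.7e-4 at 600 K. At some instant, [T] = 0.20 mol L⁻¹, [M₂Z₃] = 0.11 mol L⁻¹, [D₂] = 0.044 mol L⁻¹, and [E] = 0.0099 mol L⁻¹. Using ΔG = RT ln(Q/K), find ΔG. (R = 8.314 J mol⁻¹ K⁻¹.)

ΔG = 12.2 kJ/mol

Q = [E]²·[D₂]² / ([M₂Z₃]²·[T]³) = (0.0099)²·(0.044)² / ((0.11)²·(0.20)³) = 0.00196
ΔG = RT ln(Q/K) = (8.314 J mol⁻¹ K⁻¹)(600 K) × ln(0.00196/1.7e-4)
   = (4.988 kJ/mol)(2.445) = 12.2 kJ/mol
ΔG > 0, so the forward reaction is non-spontaneous (proceeds in reverse).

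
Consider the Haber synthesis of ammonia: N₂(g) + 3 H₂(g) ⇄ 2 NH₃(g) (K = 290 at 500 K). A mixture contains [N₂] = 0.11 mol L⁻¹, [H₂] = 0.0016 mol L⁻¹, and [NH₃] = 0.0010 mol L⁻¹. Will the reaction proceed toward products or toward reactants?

Q = [NH₃]² / ([N₂]·[H₂]³) = (0.0010)² / ((0.11)·(0.0016)³) = 2200
Q = 2200 > K = 290, so the reverse reaction proceeds.

in the reverse direction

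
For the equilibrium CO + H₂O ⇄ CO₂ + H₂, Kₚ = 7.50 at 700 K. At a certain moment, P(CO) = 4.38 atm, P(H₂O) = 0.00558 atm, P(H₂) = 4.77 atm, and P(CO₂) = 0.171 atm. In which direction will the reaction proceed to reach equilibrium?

toward reactants

Qₚ = P(CO₂)·P(H₂) / (P(CO)·P(H₂O)) = (0.171)·(4.77) / ((4.38)·(0.00558)) = 33.4
Qₚ = 33.4 > Kₚ = 7.50, so the reverse reaction proceeds.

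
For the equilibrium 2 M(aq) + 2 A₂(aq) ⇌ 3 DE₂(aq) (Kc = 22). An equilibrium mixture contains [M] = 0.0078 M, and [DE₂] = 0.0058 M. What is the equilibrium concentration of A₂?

[A₂] = 0.012 M

At equilibrium, Kc = [DE₂]³ / ([M]²·[A₂]²) = 22.
(0.0058)³ / ((0.0078)²·([A₂])²) = 22
[A₂]² = 1.46×10⁻⁴ ⇒ [A₂] = 0.012 M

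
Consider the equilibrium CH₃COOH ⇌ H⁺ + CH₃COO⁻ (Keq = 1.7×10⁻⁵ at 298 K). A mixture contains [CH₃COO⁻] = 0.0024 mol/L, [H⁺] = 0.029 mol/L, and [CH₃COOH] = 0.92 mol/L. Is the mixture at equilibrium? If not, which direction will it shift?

Q = [H⁺]·[CH₃COO⁻] / [CH₃COOH] = (0.029)·(0.0024) / (0.92) = 7.6×10⁻⁵
Q = 7.6×10⁻⁵ > Keq = 1.7×10⁻⁵: net reverse reaction.

no; Q > K, reaction proceeds in reverse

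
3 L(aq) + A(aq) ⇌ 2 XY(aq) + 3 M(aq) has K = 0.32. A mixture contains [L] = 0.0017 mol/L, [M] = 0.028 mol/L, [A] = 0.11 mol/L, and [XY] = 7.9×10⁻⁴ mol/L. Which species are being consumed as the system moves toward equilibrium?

Q = [XY]²·[M]³ / ([L]³·[A]) = (7.9×10⁻⁴)²·(0.028)³ / ((0.0017)³·(0.11)) = 0.025
Q = 0.025 < K = 0.32: net forward reaction.

L, A (reactants)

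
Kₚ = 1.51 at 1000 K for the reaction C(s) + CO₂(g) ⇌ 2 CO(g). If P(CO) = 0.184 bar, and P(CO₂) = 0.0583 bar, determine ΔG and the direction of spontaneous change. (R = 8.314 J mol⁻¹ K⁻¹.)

ΔG = -7.94 kJ/mol; the forward reaction is spontaneous

(C is a pure solid — omitted from Qₚ.)
Qₚ = P(CO)² / P(CO₂) = (0.184)² / (0.0583) = 0.581
ΔG = RT ln(Qₚ/Kₚ) = (8.314 J mol⁻¹ K⁻¹)(1000 K) × ln(0.581/1.51)
   = (8.314 kJ/mol)(-0.9551) = -7.94 kJ/mol
ΔG < 0, so the forward reaction is spontaneous (proceeds forward).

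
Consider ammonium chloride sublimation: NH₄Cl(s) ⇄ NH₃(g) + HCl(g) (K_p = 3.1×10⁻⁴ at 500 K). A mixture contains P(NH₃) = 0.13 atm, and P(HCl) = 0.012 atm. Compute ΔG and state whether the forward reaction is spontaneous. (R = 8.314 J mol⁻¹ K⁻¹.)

ΔG = 6.72 kJ/mol; the forward reaction is non-spontaneous

(NH₄Cl is a pure solid — omitted from Q_p.)
Q_p = P(NH₃)·P(HCl) = (0.13)·(0.012) = 0.00156
ΔG = RT ln(Q_p/K_p) = (8.314 J mol⁻¹ K⁻¹)(500 K) × ln(0.00156/3.1×10⁻⁴)
   = (4.157 kJ/mol)(1.616) = 6.72 kJ/mol
ΔG > 0, so the forward reaction is non-spontaneous (proceeds in reverse).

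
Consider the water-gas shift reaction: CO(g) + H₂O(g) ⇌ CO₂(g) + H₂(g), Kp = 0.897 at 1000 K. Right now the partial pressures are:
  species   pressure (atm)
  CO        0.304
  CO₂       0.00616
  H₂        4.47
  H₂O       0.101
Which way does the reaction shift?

Qp = P(CO₂)·P(H₂) / (P(CO)·P(H₂O)) = (0.00616)·(4.47) / ((0.304)·(0.101)) = 0.897
Qp = 0.897 = Kp, so the system is already at equilibrium.

neither direction; the system is at equilibrium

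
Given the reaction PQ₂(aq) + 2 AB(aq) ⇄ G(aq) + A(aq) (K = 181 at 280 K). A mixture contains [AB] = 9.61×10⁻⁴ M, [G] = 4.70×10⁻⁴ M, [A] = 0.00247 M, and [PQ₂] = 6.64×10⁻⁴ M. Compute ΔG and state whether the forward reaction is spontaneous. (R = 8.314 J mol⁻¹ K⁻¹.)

Q = [G]·[A] / ([PQ₂]·[AB]²) = (4.70×10⁻⁴)·(0.00247) / ((6.64×10⁻⁴)·(9.61×10⁻⁴)²) = 1890
ΔG = RT ln(Q/K) = (8.314 J mol⁻¹ K⁻¹)(280 K) × ln(1890/181)
   = (2.328 kJ/mol)(2.346) = 5.46 kJ/mol
ΔG > 0, so the forward reaction is non-spontaneous (proceeds in reverse).

ΔG = 5.46 kJ/mol; the forward reaction is non-spontaneous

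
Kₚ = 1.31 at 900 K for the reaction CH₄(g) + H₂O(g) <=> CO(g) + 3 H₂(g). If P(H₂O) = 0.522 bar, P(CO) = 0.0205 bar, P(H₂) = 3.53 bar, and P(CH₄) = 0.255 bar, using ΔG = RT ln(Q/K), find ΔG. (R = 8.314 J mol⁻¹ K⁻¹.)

ΔG = 12.3 kJ/mol

Qₚ = P(CO)·P(H₂)³ / (P(CH₄)·P(H₂O)) = (0.0205)·(3.53)³ / ((0.255)·(0.522)) = 6.77
ΔG = RT ln(Qₚ/Kₚ) = (8.314 J mol⁻¹ K⁻¹)(900 K) × ln(6.77/1.31)
   = (7.483 kJ/mol)(1.642) = 12.3 kJ/mol
ΔG > 0, so the forward reaction is non-spontaneous (proceeds in reverse).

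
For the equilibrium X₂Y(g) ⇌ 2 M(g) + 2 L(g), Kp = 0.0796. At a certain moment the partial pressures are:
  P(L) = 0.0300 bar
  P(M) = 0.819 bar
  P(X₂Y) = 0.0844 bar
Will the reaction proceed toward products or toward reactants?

toward products

Qp = P(M)²·P(L)² / P(X₂Y) = (0.819)²·(0.0300)² / (0.0844) = 0.00715
Qp = 0.00715 < Kp = 0.0796, so the forward reaction proceeds.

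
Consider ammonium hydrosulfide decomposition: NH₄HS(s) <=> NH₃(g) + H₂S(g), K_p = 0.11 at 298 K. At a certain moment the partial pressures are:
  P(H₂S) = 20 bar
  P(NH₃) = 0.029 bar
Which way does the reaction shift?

(NH₄HS is a pure solid — omitted from Q_p.)
Q_p = P(NH₃)·P(H₂S) = (0.029)·(20) = 0.58
Q_p = 0.58 > K_p = 0.11, so the reverse reaction proceeds.

in the reverse direction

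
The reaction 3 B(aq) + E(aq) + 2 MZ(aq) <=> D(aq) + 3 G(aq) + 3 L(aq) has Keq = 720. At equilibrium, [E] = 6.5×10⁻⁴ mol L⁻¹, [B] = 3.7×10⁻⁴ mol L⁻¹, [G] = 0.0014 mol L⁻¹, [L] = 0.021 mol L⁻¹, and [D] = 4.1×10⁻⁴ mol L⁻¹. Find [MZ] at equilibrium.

[MZ] = 6.6×10⁻⁴ mol L⁻¹

At equilibrium, Keq = [D]·[G]³·[L]³ / ([B]³·[E]·[MZ]²) = 720.
(4.1×10⁻⁴)·(0.0014)³·(0.021)³ / ((3.7×10⁻⁴)³·(6.5×10⁻⁴)·([MZ])²) = 720
[MZ]² = 4.40×10⁻⁷ ⇒ [MZ] = 6.6×10⁻⁴ mol L⁻¹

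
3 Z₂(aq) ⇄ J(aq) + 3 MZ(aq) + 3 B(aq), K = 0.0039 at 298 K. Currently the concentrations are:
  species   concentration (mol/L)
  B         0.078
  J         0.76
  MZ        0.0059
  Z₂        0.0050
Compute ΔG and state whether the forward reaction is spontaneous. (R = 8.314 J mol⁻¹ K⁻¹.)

Q = [J]·[MZ]³·[B]³ / [Z₂]³ = (0.76)·(0.0059)³·(0.078)³ / (0.0050)³ = 5.93×10⁻⁴
ΔG = RT ln(Q/K) = (8.314 J mol⁻¹ K⁻¹)(298 K) × ln(5.93×10⁻⁴/0.0039)
   = (2.478 kJ/mol)(-1.884) = -4.67 kJ/mol
ΔG < 0, so the forward reaction is spontaneous (proceeds forward).

ΔG = -4.67 kJ/mol; the forward reaction is spontaneous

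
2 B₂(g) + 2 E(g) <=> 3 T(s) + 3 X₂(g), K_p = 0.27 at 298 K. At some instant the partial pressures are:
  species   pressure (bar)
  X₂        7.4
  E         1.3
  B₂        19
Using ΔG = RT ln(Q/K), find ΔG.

(T is a pure solid — omitted from Q_p.)
Q_p = P(X₂)³ / (P(B₂)²·P(E)²) = (7.4)³ / ((19)²·(1.3)²) = 0.664
ΔG = RT ln(Q_p/K_p) = (8.314 J mol⁻¹ K⁻¹)(298 K) × ln(0.664/0.27)
   = (2.478 kJ/mol)(0.8999) = 2.23 kJ/mol
ΔG > 0, so the forward reaction is non-spontaneous (proceeds in reverse).

ΔG = 2.23 kJ/mol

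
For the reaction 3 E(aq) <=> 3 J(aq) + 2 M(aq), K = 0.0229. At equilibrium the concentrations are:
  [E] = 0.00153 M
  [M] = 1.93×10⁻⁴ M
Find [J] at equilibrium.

At equilibrium, K = [J]³·[M]² / [E]³ = 0.0229.
([J])³·(1.93×10⁻⁴)² / (0.00153)³ = 0.0229
[J]³ = 0.00220 ⇒ [J] = 0.130 M

[J] = 0.130 M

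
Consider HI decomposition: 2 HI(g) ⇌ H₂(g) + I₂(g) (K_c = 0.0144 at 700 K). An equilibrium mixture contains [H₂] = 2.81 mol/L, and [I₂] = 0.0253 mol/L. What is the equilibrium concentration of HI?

At equilibrium, K_c = [H₂]·[I₂] / [HI]² = 0.0144.
(2.81)·(0.0253) / ([HI])² = 0.0144
[HI]² = 4.94 ⇒ [HI] = 2.22 mol/L

[HI] = 2.22 mol/L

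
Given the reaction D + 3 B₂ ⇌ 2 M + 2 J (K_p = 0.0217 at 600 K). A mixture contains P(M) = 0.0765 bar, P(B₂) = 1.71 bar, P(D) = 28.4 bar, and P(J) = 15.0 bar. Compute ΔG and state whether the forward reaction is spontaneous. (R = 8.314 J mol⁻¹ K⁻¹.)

Q_p = P(M)²·P(J)² / (P(D)·P(B₂)³) = (0.0765)²·(15.0)² / ((28.4)·(1.71)³) = 0.00927
ΔG = RT ln(Q_p/K_p) = (8.314 J mol⁻¹ K⁻¹)(600 K) × ln(0.00927/0.0217)
   = (4.988 kJ/mol)(-0.8505) = -4.24 kJ/mol
ΔG < 0, so the forward reaction is spontaneous (proceeds forward).

ΔG = -4.24 kJ/mol; the forward reaction is spontaneous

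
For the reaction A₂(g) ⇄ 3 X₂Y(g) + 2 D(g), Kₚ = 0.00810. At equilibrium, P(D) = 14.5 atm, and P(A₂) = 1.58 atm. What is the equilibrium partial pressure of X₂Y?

At equilibrium, Kₚ = P(X₂Y)³·P(D)² / P(A₂) = 0.00810.
(P(X₂Y))³·(14.5)² / (1.58) = 0.00810
P(X₂Y)³ = 6.09e-5 ⇒ P(X₂Y) = 0.0393 atm

P(X₂Y) = 0.0393 atm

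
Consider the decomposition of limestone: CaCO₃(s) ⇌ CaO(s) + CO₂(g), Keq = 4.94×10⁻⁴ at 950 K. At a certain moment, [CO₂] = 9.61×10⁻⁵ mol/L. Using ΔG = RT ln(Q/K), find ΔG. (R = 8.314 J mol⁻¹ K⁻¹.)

(CaCO₃, CaO are pure solids — omitted from Q.)
Q = [CO₂] = 9.61×10⁻⁵
ΔG = RT ln(Q/Keq) = (8.314 J mol⁻¹ K⁻¹)(950 K) × ln(9.61×10⁻⁵/4.94×10⁻⁴)
   = (7.898 kJ/mol)(-1.637) = -12.9 kJ/mol
ΔG < 0, so the forward reaction is spontaneous (proceeds forward).

ΔG = -12.9 kJ/mol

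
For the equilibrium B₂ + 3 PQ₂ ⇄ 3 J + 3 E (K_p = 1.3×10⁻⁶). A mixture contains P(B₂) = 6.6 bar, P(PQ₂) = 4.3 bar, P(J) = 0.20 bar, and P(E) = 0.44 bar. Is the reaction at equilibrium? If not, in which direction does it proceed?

no net change (already at equilibrium)

Q_p = P(J)³·P(E)³ / (P(B₂)·P(PQ₂)³) = (0.20)³·(0.44)³ / ((6.6)·(4.3)³) = 1.3×10⁻⁶
Q_p = 1.3×10⁻⁶ = K_p, so the system is already at equilibrium.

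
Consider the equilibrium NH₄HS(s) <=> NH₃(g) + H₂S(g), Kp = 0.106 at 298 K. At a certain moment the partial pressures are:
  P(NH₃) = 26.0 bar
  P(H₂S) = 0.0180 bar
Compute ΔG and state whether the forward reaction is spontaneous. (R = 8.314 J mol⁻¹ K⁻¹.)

(NH₄HS is a pure solid — omitted from Qp.)
Qp = P(NH₃)·P(H₂S) = (26.0)·(0.0180) = 0.468
ΔG = RT ln(Qp/Kp) = (8.314 J mol⁻¹ K⁻¹)(298 K) × ln(0.468/0.106)
   = (2.478 kJ/mol)(1.485) = 3.68 kJ/mol
ΔG > 0, so the forward reaction is non-spontaneous (proceeds in reverse).

ΔG = 3.68 kJ/mol; the forward reaction is non-spontaneous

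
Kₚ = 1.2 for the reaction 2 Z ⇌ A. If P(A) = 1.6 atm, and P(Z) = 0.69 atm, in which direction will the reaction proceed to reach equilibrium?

Qₚ = P(A) / P(Z)² = (1.6) / (0.69)² = 3.4
Qₚ = 3.4 > Kₚ = 1.2, so the reverse reaction proceeds.

reverse (toward reactants)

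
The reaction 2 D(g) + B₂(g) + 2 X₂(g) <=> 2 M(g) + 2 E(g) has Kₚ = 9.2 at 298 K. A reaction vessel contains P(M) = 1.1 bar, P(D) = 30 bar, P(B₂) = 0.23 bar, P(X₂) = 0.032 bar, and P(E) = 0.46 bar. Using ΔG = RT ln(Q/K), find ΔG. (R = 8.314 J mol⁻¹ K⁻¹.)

Qₚ = P(M)²·P(E)² / (P(D)²·P(B₂)·P(X₂)²) = (1.1)²·(0.46)² / ((30)²·(0.23)·(0.032)²) = 1.21
ΔG = RT ln(Qₚ/Kₚ) = (8.314 J mol⁻¹ K⁻¹)(298 K) × ln(1.21/9.2)
   = (2.478 kJ/mol)(-2.029) = -5.03 kJ/mol
ΔG < 0, so the forward reaction is spontaneous (proceeds forward).

ΔG = -5.03 kJ/mol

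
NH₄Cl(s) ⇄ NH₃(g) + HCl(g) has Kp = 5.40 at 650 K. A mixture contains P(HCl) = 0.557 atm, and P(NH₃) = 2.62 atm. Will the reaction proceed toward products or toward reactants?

toward products

(NH₄Cl is a pure solid — omitted from Qp.)
Qp = P(NH₃)·P(HCl) = (2.62)·(0.557) = 1.46
Qp = 1.46 < Kp = 5.40, so the forward reaction proceeds.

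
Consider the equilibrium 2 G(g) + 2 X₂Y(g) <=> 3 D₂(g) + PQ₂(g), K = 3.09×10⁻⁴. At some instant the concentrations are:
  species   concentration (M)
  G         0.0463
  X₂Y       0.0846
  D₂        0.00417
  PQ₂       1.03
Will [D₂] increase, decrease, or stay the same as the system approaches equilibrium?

decrease

Q = [D₂]³·[PQ₂] / ([G]²·[X₂Y]²) = (0.00417)³·(1.03) / ((0.0463)²·(0.0846)²) = 0.00487
Q = 0.00487 > K = 3.09×10⁻⁴: net reverse reaction.
D₂ is a product, so it decreases.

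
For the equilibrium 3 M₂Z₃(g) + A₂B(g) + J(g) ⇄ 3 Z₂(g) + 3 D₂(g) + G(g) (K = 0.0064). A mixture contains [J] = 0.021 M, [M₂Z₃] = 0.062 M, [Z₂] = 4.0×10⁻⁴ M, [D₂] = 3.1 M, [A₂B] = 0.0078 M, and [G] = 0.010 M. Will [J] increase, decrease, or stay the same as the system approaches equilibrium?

decrease

Q = [Z₂]³·[D₂]³·[G] / ([M₂Z₃]³·[A₂B]·[J]) = (4.0×10⁻⁴)³·(3.1)³·(0.010) / ((0.062)³·(0.0078)·(0.021)) = 4.9×10⁻⁴
Q = 4.9×10⁻⁴ < K = 0.0064: net forward reaction.
J is a reactant, so it decreases.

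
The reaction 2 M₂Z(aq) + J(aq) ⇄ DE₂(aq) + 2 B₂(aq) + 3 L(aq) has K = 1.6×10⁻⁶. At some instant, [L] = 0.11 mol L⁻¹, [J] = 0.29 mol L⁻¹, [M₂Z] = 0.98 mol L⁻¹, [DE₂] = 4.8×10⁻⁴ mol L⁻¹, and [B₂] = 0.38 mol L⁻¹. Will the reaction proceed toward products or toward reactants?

toward products

Q = [DE₂]·[B₂]²·[L]³ / ([M₂Z]²·[J]) = (4.8×10⁻⁴)·(0.38)²·(0.11)³ / ((0.98)²·(0.29)) = 3.3×10⁻⁷
Q = 3.3×10⁻⁷ < K = 1.6×10⁻⁶, so the forward reaction proceeds.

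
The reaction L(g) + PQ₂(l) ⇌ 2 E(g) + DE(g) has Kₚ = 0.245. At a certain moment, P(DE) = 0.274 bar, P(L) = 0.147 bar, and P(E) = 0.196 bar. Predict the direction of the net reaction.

toward products

(PQ₂ is a pure liquid — omitted from Qₚ.)
Qₚ = P(E)²·P(DE) / P(L) = (0.196)²·(0.274) / (0.147) = 0.0716
Qₚ = 0.0716 < Kₚ = 0.245, so the forward reaction proceeds.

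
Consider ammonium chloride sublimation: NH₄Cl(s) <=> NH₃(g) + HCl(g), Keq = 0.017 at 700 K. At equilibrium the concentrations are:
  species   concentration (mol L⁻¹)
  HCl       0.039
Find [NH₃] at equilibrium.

(NH₄Cl is a pure solid — omitted from Keq.)
At equilibrium, Keq = [NH₃]·[HCl] = 0.017.
([NH₃])·(0.039) = 0.017
[NH₃] = 0.436 = 0.44 mol L⁻¹

[NH₃] = 0.44 mol L⁻¹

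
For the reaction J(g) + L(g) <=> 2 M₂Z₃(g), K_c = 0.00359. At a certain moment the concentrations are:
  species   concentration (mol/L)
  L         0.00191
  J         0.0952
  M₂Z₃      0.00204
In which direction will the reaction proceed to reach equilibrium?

to the left

Q_c = [M₂Z₃]² / ([J]·[L]) = (0.00204)² / ((0.0952)·(0.00191)) = 0.0229
Q_c = 0.0229 > K_c = 0.00359, so the reverse reaction proceeds.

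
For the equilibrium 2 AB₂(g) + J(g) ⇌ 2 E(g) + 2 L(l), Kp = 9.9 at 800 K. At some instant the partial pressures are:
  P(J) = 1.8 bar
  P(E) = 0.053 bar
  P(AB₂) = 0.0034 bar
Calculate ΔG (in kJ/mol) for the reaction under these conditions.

(L is a pure liquid — omitted from Qp.)
Qp = P(E)² / (P(AB₂)²·P(J)) = (0.053)² / ((0.0034)²·(1.8)) = 135
ΔG = RT ln(Qp/Kp) = (8.314 J mol⁻¹ K⁻¹)(800 K) × ln(135/9.9)
   = (6.651 kJ/mol)(2.613) = 17.4 kJ/mol
ΔG > 0, so the forward reaction is non-spontaneous (proceeds in reverse).

ΔG = 17.4 kJ/mol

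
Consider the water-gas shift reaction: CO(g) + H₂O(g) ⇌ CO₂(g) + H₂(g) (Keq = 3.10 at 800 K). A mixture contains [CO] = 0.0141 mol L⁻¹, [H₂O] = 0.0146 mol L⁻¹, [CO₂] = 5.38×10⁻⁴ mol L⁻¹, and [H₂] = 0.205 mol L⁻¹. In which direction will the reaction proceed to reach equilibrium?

in the forward direction

Q = [CO₂]·[H₂] / ([CO]·[H₂O]) = (5.38×10⁻⁴)·(0.205) / ((0.0141)·(0.0146)) = 0.536
Q = 0.536 < Keq = 3.10, so the forward reaction proceeds.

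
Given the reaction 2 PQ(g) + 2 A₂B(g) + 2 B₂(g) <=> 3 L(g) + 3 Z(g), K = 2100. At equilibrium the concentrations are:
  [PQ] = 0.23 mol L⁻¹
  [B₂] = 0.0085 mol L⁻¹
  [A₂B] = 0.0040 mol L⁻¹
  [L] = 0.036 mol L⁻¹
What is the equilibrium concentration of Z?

[Z] = 0.14 mol L⁻¹

At equilibrium, K = [L]³·[Z]³ / ([PQ]²·[A₂B]²·[B₂]²) = 2100.
(0.036)³·([Z])³ / ((0.23)²·(0.0040)²·(0.0085)²) = 2100
[Z]³ = 0.00275 ⇒ [Z] = 0.14 mol L⁻¹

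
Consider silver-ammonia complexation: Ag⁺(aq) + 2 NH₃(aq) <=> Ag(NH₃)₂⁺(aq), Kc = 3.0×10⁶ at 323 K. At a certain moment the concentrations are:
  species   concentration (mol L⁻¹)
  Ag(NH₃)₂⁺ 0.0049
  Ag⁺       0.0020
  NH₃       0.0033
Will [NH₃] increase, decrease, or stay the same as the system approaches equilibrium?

Qc = [Ag(NH₃)₂⁺] / ([Ag⁺]·[NH₃]²) = (0.0049) / ((0.0020)·(0.0033)²) = 2.2×10⁵
Qc = 2.2×10⁵ < Kc = 3.0×10⁶: net forward reaction.
NH₃ is a reactant, so it decreases.

decrease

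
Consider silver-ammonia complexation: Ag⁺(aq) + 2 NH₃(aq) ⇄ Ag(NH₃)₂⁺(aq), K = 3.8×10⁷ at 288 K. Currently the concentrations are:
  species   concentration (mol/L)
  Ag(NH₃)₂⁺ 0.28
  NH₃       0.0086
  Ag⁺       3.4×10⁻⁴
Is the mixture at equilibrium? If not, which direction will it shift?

no; Q < K, reaction proceeds forward

Q = [Ag(NH₃)₂⁺] / ([Ag⁺]·[NH₃]²) = (0.28) / ((3.4×10⁻⁴)·(0.0086)²) = 1.1×10⁷
Q = 1.1×10⁷ < K = 3.8×10⁷: net forward reaction.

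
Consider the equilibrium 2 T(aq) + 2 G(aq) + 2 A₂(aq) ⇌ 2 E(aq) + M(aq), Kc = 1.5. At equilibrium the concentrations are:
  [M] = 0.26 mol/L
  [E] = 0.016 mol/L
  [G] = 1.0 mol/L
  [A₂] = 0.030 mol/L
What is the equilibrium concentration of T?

At equilibrium, Kc = [E]²·[M] / ([T]²·[G]²·[A₂]²) = 1.5.
(0.016)²·(0.26) / (([T])²·(1.0)²·(0.030)²) = 1.5
[T]² = 0.0493 ⇒ [T] = 0.22 mol/L

[T] = 0.22 mol/L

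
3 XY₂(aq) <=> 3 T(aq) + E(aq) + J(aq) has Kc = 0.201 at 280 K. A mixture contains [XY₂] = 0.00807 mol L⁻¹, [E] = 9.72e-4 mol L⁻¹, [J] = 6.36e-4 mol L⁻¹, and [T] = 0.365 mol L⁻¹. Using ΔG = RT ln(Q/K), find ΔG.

ΔG = -2.93 kJ/mol

Qc = [T]³·[E]·[J] / [XY₂]³ = (0.365)³·(9.72e-4)·(6.36e-4) / (0.00807)³ = 0.0572
ΔG = RT ln(Qc/Kc) = (8.314 J mol⁻¹ K⁻¹)(280 K) × ln(0.0572/0.201)
   = (2.328 kJ/mol)(-1.257) = -2.93 kJ/mol
ΔG < 0, so the forward reaction is spontaneous (proceeds forward).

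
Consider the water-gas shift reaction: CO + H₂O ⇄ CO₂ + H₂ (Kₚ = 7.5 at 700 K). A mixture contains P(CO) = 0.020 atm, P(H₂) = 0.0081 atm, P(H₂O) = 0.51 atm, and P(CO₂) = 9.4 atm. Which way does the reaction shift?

no net change (already at equilibrium)

Qₚ = P(CO₂)·P(H₂) / (P(CO)·P(H₂O)) = (9.4)·(0.0081) / ((0.020)·(0.51)) = 7.5
Qₚ = 7.5 = Kₚ, so the system is already at equilibrium.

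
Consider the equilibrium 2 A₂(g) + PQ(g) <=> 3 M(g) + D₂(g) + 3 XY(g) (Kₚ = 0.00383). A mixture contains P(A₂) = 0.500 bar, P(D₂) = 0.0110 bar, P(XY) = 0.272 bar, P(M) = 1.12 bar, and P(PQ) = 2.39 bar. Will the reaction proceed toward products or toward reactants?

in the forward direction

Qₚ = P(M)³·P(D₂)·P(XY)³ / (P(A₂)²·P(PQ)) = (1.12)³·(0.0110)·(0.272)³ / ((0.500)²·(2.39)) = 5.20×10⁻⁴
Qₚ = 5.20×10⁻⁴ < Kₚ = 0.00383, so the forward reaction proceeds.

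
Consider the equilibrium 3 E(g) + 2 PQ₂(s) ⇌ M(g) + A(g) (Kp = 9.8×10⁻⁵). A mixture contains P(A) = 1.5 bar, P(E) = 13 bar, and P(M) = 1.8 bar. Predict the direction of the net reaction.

to the left

(PQ₂ is a pure solid — omitted from Qp.)
Qp = P(M)·P(A) / P(E)³ = (1.8)·(1.5) / (13)³ = 0.0012
Qp = 0.0012 > Kp = 9.8×10⁻⁵, so the reverse reaction proceeds.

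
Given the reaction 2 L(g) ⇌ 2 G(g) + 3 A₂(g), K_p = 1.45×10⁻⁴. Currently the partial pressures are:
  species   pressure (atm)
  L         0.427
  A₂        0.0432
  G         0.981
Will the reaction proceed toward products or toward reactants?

in the reverse direction

Q_p = P(G)²·P(A₂)³ / P(L)² = (0.981)²·(0.0432)³ / (0.427)² = 4.26×10⁻⁴
Q_p = 4.26×10⁻⁴ > K_p = 1.45×10⁻⁴, so the reverse reaction proceeds.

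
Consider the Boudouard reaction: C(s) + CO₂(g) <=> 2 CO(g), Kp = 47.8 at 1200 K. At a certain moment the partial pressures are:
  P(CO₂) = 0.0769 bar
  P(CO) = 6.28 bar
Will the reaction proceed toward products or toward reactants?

in the reverse direction

(C is a pure solid — omitted from Qp.)
Qp = P(CO)² / P(CO₂) = (6.28)² / (0.0769) = 513
Qp = 513 > Kp = 47.8, so the reverse reaction proceeds.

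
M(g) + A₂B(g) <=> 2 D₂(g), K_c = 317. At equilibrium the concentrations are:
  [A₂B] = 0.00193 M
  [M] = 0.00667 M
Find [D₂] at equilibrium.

[D₂] = 0.0639 M

At equilibrium, K_c = [D₂]² / ([M]·[A₂B]) = 317.
([D₂])² / ((0.00667)·(0.00193)) = 317
[D₂]² = 0.00408 ⇒ [D₂] = 0.0639 M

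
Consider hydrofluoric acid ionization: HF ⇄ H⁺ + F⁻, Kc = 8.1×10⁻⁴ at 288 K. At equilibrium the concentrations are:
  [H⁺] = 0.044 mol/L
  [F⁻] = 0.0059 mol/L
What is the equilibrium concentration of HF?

[HF] = 0.32 mol/L

At equilibrium, Kc = [H⁺]·[F⁻] / [HF] = 8.1×10⁻⁴.
(0.044)·(0.0059) / ([HF]) = 8.1×10⁻⁴
[HF] = 0.320 = 0.32 mol/L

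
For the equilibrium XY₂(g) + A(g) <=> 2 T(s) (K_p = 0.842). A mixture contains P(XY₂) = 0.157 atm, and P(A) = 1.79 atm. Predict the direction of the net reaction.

reverse (toward reactants)

(T is a pure solid — omitted from Q_p.)
Q_p = 1 / (P(XY₂)·P(A)) = 1 / ((0.157)·(1.79)) = 3.56
Q_p = 3.56 > K_p = 0.842, so the reverse reaction proceeds.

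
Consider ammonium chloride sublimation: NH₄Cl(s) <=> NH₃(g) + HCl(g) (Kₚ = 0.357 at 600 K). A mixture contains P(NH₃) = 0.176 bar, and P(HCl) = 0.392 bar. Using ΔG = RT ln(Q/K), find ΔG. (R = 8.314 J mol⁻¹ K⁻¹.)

ΔG = -8.20 kJ/mol

(NH₄Cl is a pure solid — omitted from Qₚ.)
Qₚ = P(NH₃)·P(HCl) = (0.176)·(0.392) = 0.0690
ΔG = RT ln(Qₚ/Kₚ) = (8.314 J mol⁻¹ K⁻¹)(600 K) × ln(0.0690/0.357)
   = (4.988 kJ/mol)(-1.644) = -8.20 kJ/mol
ΔG < 0, so the forward reaction is spontaneous (proceeds forward).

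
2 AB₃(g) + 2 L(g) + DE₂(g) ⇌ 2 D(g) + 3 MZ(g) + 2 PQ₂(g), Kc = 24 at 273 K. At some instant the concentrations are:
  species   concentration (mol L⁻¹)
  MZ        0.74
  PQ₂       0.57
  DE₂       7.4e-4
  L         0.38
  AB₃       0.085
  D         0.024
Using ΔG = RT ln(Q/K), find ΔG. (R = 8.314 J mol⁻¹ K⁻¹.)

Qc = [D]²·[MZ]³·[PQ₂]² / ([AB₃]²·[L]²·[DE₂]) = (0.024)²·(0.74)³·(0.57)² / ((0.085)²·(0.38)²·(7.4e-4)) = 98.2
ΔG = RT ln(Qc/Kc) = (8.314 J mol⁻¹ K⁻¹)(273 K) × ln(98.2/24)
   = (2.270 kJ/mol)(1.409) = 3.20 kJ/mol
ΔG > 0, so the forward reaction is non-spontaneous (proceeds in reverse).

ΔG = 3.20 kJ/mol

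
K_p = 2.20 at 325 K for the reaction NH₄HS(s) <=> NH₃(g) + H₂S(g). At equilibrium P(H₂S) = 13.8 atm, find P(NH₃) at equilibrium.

P(NH₃) = 0.159 atm

(NH₄HS is a pure solid — omitted from K_p.)
At equilibrium, K_p = P(NH₃)·P(H₂S) = 2.20.
(P(NH₃))·(13.8) = 2.20
P(NH₃) = 0.159 atm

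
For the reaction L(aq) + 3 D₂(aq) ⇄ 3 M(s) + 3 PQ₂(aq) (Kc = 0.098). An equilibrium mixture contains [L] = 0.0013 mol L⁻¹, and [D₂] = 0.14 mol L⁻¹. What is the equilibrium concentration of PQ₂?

(M is a pure solid — omitted from Kc.)
At equilibrium, Kc = [PQ₂]³ / ([L]·[D₂]³) = 0.098.
([PQ₂])³ / ((0.0013)·(0.14)³) = 0.098
[PQ₂]³ = 3.50e-7 ⇒ [PQ₂] = 0.0070 mol L⁻¹

[PQ₂] = 0.0070 mol L⁻¹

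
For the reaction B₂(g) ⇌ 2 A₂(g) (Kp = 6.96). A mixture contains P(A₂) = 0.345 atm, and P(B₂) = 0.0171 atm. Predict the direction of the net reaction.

Qp = P(A₂)² / P(B₂) = (0.345)² / (0.0171) = 6.96
Qp = 6.96 = Kp, so the system is already at equilibrium.

no net change (already at equilibrium)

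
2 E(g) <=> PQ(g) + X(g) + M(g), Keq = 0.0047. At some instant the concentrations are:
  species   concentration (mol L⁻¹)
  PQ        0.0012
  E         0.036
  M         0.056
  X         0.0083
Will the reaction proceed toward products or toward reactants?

Q = [PQ]·[X]·[M] / [E]² = (0.0012)·(0.0083)·(0.056) / (0.036)² = 4.3×10⁻⁴
Q = 4.3×10⁻⁴ < Keq = 0.0047, so the forward reaction proceeds.

forward (toward products)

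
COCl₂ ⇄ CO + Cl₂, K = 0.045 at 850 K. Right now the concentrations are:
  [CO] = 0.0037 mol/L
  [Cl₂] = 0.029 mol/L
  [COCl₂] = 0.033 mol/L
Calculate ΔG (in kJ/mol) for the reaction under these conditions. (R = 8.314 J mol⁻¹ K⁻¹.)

Q = [CO]·[Cl₂] / [COCl₂] = (0.0037)·(0.029) / (0.033) = 0.00325
ΔG = RT ln(Q/K) = (8.314 J mol⁻¹ K⁻¹)(850 K) × ln(0.00325/0.045)
   = (7.067 kJ/mol)(-2.628) = -18.6 kJ/mol
ΔG < 0, so the forward reaction is spontaneous (proceeds forward).

ΔG = -18.6 kJ/mol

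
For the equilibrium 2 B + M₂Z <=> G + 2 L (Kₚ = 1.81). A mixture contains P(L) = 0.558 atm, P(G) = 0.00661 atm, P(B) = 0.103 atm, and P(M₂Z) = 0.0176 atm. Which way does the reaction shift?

to the left

Qₚ = P(G)·P(L)² / (P(B)²·P(M₂Z)) = (0.00661)·(0.558)² / ((0.103)²·(0.0176)) = 11.0
Qₚ = 11.0 > Kₚ = 1.81, so the reverse reaction proceeds.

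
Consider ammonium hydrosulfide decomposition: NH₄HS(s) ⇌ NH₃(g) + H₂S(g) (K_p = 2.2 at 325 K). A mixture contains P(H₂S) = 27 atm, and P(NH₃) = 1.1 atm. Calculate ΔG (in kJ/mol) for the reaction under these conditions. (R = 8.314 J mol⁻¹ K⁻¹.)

ΔG = 7.03 kJ/mol

(NH₄HS is a pure solid — omitted from Q_p.)
Q_p = P(NH₃)·P(H₂S) = (1.1)·(27) = 29.7
ΔG = RT ln(Q_p/K_p) = (8.314 J mol⁻¹ K⁻¹)(325 K) × ln(29.7/2.2)
   = (2.702 kJ/mol)(2.603) = 7.03 kJ/mol
ΔG > 0, so the forward reaction is non-spontaneous (proceeds in reverse).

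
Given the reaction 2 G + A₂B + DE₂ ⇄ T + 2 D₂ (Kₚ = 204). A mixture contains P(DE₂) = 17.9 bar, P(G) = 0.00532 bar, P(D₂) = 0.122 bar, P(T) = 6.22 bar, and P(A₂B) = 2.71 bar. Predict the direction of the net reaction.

Qₚ = P(T)·P(D₂)² / (P(G)²·P(A₂B)·P(DE₂)) = (6.22)·(0.122)² / ((0.00532)²·(2.71)·(17.9)) = 67.4
Qₚ = 67.4 < Kₚ = 204, so the forward reaction proceeds.

toward products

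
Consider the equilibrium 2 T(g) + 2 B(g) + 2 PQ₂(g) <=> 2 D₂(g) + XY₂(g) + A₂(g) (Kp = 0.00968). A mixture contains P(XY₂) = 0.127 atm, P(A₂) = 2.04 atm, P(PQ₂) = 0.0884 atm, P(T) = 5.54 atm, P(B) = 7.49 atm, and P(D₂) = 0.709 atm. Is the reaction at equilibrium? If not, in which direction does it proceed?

at equilibrium

Qp = P(D₂)²·P(XY₂)·P(A₂) / (P(T)²·P(B)²·P(PQ₂)²) = (0.709)²·(0.127)·(2.04) / ((5.54)²·(7.49)²·(0.0884)²) = 0.00968
Qp = 0.00968 = Kp, so the system is already at equilibrium.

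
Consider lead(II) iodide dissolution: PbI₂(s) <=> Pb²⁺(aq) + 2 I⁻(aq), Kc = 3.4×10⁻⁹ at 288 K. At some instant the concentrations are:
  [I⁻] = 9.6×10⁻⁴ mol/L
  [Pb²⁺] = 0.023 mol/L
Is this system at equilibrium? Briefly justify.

no; Q > K, reaction proceeds in reverse

(PbI₂ is a pure solid — omitted from Qc.)
Qc = [Pb²⁺]·[I⁻]² = (0.023)·(9.6×10⁻⁴)² = 2.1×10⁻⁸
Qc = 2.1×10⁻⁸ > Kc = 3.4×10⁻⁹: net reverse reaction.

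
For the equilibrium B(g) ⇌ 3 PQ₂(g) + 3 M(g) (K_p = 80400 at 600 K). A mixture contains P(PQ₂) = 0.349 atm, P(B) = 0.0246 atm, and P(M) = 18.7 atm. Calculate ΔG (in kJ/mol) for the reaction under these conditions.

Q_p = P(PQ₂)³·P(M)³ / P(B) = (0.349)³·(18.7)³ / (0.0246) = 11300
ΔG = RT ln(Q_p/K_p) = (8.314 J mol⁻¹ K⁻¹)(600 K) × ln(11300/80400)
   = (4.988 kJ/mol)(-1.962) = -9.79 kJ/mol
ΔG < 0, so the forward reaction is spontaneous (proceeds forward).

ΔG = -9.79 kJ/mol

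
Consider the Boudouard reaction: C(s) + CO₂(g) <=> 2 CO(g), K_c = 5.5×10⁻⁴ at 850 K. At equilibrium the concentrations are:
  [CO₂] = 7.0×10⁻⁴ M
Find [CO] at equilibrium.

(C is a pure solid — omitted from K_c.)
At equilibrium, K_c = [CO]² / [CO₂] = 5.5×10⁻⁴.
([CO])² / (7.0×10⁻⁴) = 5.5×10⁻⁴
[CO]² = 3.85×10⁻⁷ ⇒ [CO] = 6.2×10⁻⁴ M

[CO] = 6.2×10⁻⁴ M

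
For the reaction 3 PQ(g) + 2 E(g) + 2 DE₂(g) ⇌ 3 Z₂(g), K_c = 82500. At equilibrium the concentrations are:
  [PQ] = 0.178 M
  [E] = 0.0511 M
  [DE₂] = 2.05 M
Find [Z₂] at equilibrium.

At equilibrium, K_c = [Z₂]³ / ([PQ]³·[E]²·[DE₂]²) = 82500.
([Z₂])³ / ((0.178)³·(0.0511)²·(2.05)²) = 82500
[Z₂]³ = 5.11 ⇒ [Z₂] = 1.72 M

[Z₂] = 1.72 M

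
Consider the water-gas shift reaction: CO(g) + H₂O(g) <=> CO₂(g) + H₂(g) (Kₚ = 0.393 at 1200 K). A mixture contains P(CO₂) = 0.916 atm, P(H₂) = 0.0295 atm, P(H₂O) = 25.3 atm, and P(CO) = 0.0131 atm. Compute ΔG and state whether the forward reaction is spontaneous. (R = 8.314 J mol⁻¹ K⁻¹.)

Qₚ = P(CO₂)·P(H₂) / (P(CO)·P(H₂O)) = (0.916)·(0.0295) / ((0.0131)·(25.3)) = 0.0815
ΔG = RT ln(Qₚ/Kₚ) = (8.314 J mol⁻¹ K⁻¹)(1200 K) × ln(0.0815/0.393)
   = (9.977 kJ/mol)(-1.573) = -15.7 kJ/mol
ΔG < 0, so the forward reaction is spontaneous (proceeds forward).

ΔG = -15.7 kJ/mol; the forward reaction is spontaneous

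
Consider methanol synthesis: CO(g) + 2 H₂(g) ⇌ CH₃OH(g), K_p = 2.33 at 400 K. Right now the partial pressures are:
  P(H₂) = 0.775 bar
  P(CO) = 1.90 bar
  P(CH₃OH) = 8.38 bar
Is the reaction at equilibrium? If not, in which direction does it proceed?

Q_p = P(CH₃OH) / (P(CO)·P(H₂)²) = (8.38) / ((1.90)·(0.775)²) = 7.34
Q_p = 7.34 > K_p = 2.33, so the reverse reaction proceeds.

to the left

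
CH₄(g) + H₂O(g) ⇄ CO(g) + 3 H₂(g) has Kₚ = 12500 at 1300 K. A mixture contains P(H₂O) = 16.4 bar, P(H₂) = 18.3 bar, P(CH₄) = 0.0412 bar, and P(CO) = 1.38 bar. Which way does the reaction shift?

Qₚ = P(CO)·P(H₂)³ / (P(CH₄)·P(H₂O)) = (1.38)·(18.3)³ / ((0.0412)·(16.4)) = 12500
Qₚ = 12500 = Kₚ, so the system is already at equilibrium.

neither direction; the system is at equilibrium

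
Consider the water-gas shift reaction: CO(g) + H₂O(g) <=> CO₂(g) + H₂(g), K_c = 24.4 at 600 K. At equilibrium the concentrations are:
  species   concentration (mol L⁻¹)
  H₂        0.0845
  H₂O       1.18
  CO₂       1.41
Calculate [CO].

At equilibrium, K_c = [CO₂]·[H₂] / ([CO]·[H₂O]) = 24.4.
(1.41)·(0.0845) / (([CO])·(1.18)) = 24.4
[CO] = 0.00414 mol L⁻¹

[CO] = 0.00414 mol L⁻¹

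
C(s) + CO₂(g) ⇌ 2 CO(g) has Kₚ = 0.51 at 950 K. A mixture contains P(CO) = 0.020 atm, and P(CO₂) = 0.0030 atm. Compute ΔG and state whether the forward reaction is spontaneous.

ΔG = -10.6 kJ/mol; the forward reaction is spontaneous

(C is a pure solid — omitted from Qₚ.)
Qₚ = P(CO)² / P(CO₂) = (0.020)² / (0.0030) = 0.133
ΔG = RT ln(Qₚ/Kₚ) = (8.314 J mol⁻¹ K⁻¹)(950 K) × ln(0.133/0.51)
   = (7.898 kJ/mol)(-1.344) = -10.6 kJ/mol
ΔG < 0, so the forward reaction is spontaneous (proceeds forward).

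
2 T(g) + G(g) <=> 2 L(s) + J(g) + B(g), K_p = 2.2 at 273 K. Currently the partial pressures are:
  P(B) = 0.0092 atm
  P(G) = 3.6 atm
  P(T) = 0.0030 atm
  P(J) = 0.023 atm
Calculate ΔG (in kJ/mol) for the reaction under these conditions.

(L is a pure solid — omitted from Q_p.)
Q_p = P(J)·P(B) / (P(T)²·P(G)) = (0.023)·(0.0092) / ((0.0030)²·(3.6)) = 6.53
ΔG = RT ln(Q_p/K_p) = (8.314 J mol⁻¹ K⁻¹)(273 K) × ln(6.53/2.2)
   = (2.270 kJ/mol)(1.088) = 2.47 kJ/mol
ΔG > 0, so the forward reaction is non-spontaneous (proceeds in reverse).

ΔG = 2.47 kJ/mol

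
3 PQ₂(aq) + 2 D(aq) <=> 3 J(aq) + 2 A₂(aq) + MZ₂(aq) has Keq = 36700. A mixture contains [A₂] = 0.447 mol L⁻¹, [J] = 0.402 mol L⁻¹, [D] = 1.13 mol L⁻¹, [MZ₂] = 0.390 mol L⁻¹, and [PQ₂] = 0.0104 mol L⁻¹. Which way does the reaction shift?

Q = [J]³·[A₂]²·[MZ₂] / ([PQ₂]³·[D]²) = (0.402)³·(0.447)²·(0.390) / ((0.0104)³·(1.13)²) = 3520
Q = 3520 < Keq = 36700, so the forward reaction proceeds.

to the right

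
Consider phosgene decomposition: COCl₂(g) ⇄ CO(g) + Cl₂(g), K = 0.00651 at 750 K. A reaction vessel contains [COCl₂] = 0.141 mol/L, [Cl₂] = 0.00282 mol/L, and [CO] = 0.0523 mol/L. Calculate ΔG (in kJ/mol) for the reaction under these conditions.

Q = [CO]·[Cl₂] / [COCl₂] = (0.0523)·(0.00282) / (0.141) = 0.00105
ΔG = RT ln(Q/K) = (8.314 J mol⁻¹ K⁻¹)(750 K) × ln(0.00105/0.00651)
   = (6.236 kJ/mol)(-1.825) = -11.4 kJ/mol
ΔG < 0, so the forward reaction is spontaneous (proceeds forward).

ΔG = -11.4 kJ/mol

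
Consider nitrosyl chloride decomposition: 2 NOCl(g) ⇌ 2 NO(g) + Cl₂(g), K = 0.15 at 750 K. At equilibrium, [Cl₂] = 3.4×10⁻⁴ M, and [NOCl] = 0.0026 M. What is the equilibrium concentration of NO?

At equilibrium, K = [NO]²·[Cl₂] / [NOCl]² = 0.15.
([NO])²·(3.4×10⁻⁴) / (0.0026)² = 0.15
[NO]² = 0.00298 ⇒ [NO] = 0.055 M

[NO] = 0.055 M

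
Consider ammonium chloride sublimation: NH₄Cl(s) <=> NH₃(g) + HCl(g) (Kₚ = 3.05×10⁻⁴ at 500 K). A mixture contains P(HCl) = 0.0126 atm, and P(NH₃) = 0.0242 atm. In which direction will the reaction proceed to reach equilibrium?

(NH₄Cl is a pure solid — omitted from Qₚ.)
Qₚ = P(NH₃)·P(HCl) = (0.0242)·(0.0126) = 3.05×10⁻⁴
Qₚ = 3.05×10⁻⁴ = Kₚ, so the system is already at equilibrium.

neither direction; the system is at equilibrium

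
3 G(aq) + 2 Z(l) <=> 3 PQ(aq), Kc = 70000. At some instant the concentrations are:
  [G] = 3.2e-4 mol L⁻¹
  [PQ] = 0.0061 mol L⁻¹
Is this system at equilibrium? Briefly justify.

(Z is a pure liquid — omitted from Qc.)
Qc = [PQ]³ / [G]³ = (0.0061)³ / (3.2e-4)³ = 6900
Qc = 6900 < Kc = 70000: net forward reaction.

no; Q < K, reaction proceeds forward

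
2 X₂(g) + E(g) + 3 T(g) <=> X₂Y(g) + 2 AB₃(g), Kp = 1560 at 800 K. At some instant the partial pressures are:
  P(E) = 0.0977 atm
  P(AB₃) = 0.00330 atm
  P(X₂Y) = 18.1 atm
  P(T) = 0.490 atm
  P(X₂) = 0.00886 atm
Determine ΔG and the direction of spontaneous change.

ΔG = -13.1 kJ/mol; the forward reaction is spontaneous

Qp = P(X₂Y)·P(AB₃)² / (P(X₂)²·P(E)·P(T)³) = (18.1)·(0.00330)² / ((0.00886)²·(0.0977)·(0.490)³) = 218
ΔG = RT ln(Qp/Kp) = (8.314 J mol⁻¹ K⁻¹)(800 K) × ln(218/1560)
   = (6.651 kJ/mol)(-1.968) = -13.1 kJ/mol
ΔG < 0, so the forward reaction is spontaneous (proceeds forward).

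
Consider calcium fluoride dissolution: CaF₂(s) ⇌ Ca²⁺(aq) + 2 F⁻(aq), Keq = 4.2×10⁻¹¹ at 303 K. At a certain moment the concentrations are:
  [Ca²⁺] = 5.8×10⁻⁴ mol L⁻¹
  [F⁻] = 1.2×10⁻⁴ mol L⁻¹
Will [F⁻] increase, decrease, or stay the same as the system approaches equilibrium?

increase

(CaF₂ is a pure solid — omitted from Q.)
Q = [Ca²⁺]·[F⁻]² = (5.8×10⁻⁴)·(1.2×10⁻⁴)² = 8.4×10⁻¹²
Q = 8.4×10⁻¹² < Keq = 4.2×10⁻¹¹: net forward reaction.
F⁻ is a product, so it increases.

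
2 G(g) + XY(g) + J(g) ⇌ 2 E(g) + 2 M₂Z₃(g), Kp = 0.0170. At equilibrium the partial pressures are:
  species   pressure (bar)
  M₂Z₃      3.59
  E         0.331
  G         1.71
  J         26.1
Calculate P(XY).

At equilibrium, Kp = P(E)²·P(M₂Z₃)² / (P(G)²·P(XY)·P(J)) = 0.0170.
(0.331)²·(3.59)² / ((1.71)²·(P(XY))·(26.1)) = 0.0170
P(XY) = 1.09 bar

P(XY) = 1.09 bar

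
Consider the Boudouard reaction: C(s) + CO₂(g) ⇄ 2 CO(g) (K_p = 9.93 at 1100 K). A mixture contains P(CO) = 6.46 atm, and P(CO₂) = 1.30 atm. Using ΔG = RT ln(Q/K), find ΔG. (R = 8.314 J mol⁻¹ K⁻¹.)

ΔG = 10.7 kJ/mol

(C is a pure solid — omitted from Q_p.)
Q_p = P(CO)² / P(CO₂) = (6.46)² / (1.30) = 32.1
ΔG = RT ln(Q_p/K_p) = (8.314 J mol⁻¹ K⁻¹)(1100 K) × ln(32.1/9.93)
   = (9.145 kJ/mol)(1.173) = 10.7 kJ/mol
ΔG > 0, so the forward reaction is non-spontaneous (proceeds in reverse).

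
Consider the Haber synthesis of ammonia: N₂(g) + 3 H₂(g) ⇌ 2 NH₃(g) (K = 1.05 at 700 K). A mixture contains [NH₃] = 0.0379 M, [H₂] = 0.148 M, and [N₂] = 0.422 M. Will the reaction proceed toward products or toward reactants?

Q = [NH₃]² / ([N₂]·[H₂]³) = (0.0379)² / ((0.422)·(0.148)³) = 1.05
Q = 1.05 = K, so the system is already at equilibrium.

at equilibrium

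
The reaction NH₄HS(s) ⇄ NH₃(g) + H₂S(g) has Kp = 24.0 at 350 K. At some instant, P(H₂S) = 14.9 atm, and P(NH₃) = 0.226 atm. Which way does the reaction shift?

(NH₄HS is a pure solid — omitted from Qp.)
Qp = P(NH₃)·P(H₂S) = (0.226)·(14.9) = 3.37
Qp = 3.37 < Kp = 24.0, so the forward reaction proceeds.

toward products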